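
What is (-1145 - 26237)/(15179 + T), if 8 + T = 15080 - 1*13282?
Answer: -27382/16969 ≈ -1.6136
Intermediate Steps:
T = 1790 (T = -8 + (15080 - 1*13282) = -8 + (15080 - 13282) = -8 + 1798 = 1790)
(-1145 - 26237)/(15179 + T) = (-1145 - 26237)/(15179 + 1790) = -27382/16969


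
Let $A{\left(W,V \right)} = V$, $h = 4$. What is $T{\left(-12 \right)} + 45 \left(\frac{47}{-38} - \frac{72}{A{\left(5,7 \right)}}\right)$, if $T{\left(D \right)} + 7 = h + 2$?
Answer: $- \frac{138191}{266} \approx -519.51$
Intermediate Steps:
$T{\left(D \right)} = -1$ ($T{\left(D \right)} = -7 + \left(4 + 2\right) = -7 + 6 = -1$)
$T{\left(-12 \right)} + 45 \left(\frac{47}{-38} - \frac{72}{A{\left(5,7 \right)}}\right) = -1 + 45 \left(\frac{47}{-38} - \frac{72}{7}\right) = -1 + 45 \left(47 \left(- \frac{1}{38}\right) - \frac{72}{7}\right) = -1 + 45 \left(- \frac{47}{38} - \frac{72}{7}\right) = -1 + 45 \left(- \frac{3065}{266}\right) = -1 - \frac{137925}{266} = - \frac{138191}{266}$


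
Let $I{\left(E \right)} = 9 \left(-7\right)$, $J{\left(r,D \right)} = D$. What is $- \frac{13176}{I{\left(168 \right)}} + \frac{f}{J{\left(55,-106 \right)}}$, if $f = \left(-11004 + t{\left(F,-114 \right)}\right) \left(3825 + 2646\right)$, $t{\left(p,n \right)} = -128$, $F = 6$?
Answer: $\frac{252200694}{371} \approx 6.7979 \cdot 10^{5}$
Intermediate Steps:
$I{\left(E \right)} = -63$
$f = -72035172$ ($f = \left(-11004 - 128\right) \left(3825 + 2646\right) = \left(-11132\right) 6471 = -72035172$)
$- \frac{13176}{I{\left(168 \right)}} + \frac{f}{J{\left(55,-106 \right)}} = - \frac{13176}{-63} - \frac{72035172}{-106} = \left(-13176\right) \left(- \frac{1}{63}\right) - - \frac{36017586}{53} = \frac{1464}{7} + \frac{36017586}{53} = \frac{252200694}{371}$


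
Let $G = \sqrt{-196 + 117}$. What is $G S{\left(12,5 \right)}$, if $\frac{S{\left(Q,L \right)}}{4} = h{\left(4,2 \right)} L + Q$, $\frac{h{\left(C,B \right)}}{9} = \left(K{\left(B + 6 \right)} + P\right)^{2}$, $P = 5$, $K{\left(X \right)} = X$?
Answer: $30468 i \sqrt{79} \approx 2.7081 \cdot 10^{5} i$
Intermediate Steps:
$h{\left(C,B \right)} = 9 \left(11 + B\right)^{2}$ ($h{\left(C,B \right)} = 9 \left(\left(B + 6\right) + 5\right)^{2} = 9 \left(\left(6 + B\right) + 5\right)^{2} = 9 \left(11 + B\right)^{2}$)
$S{\left(Q,L \right)} = 4 Q + 6084 L$ ($S{\left(Q,L \right)} = 4 \left(9 \left(11 + 2\right)^{2} L + Q\right) = 4 \left(9 \cdot 13^{2} L + Q\right) = 4 \left(9 \cdot 169 L + Q\right) = 4 \left(1521 L + Q\right) = 4 \left(Q + 1521 L\right) = 4 Q + 6084 L$)
$G = i \sqrt{79}$ ($G = \sqrt{-79} = i \sqrt{79} \approx 8.8882 i$)
$G S{\left(12,5 \right)} = i \sqrt{79} \left(4 \cdot 12 + 6084 \cdot 5\right) = i \sqrt{79} \left(48 + 30420\right) = i \sqrt{79} \cdot 30468 = 30468 i \sqrt{79}$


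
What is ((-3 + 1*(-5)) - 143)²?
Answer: 22801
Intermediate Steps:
((-3 + 1*(-5)) - 143)² = ((-3 - 5) - 143)² = (-8 - 143)² = (-151)² = 22801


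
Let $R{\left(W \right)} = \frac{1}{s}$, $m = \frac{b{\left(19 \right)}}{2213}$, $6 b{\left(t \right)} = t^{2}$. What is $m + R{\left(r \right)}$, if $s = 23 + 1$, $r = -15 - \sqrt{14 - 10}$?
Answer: $\frac{1219}{17704} \approx 0.068854$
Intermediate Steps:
$b{\left(t \right)} = \frac{t^{2}}{6}$
$r = -17$ ($r = -15 - \sqrt{4} = -15 - 2 = -17$)
$s = 24$
$m = \frac{361}{13278}$ ($m = \frac{\frac{1}{6} \cdot 19^{2}}{2213} = \frac{1}{6} \cdot 361 \cdot \frac{1}{2213} = \frac{361}{6} \cdot \frac{1}{2213} = \frac{361}{13278} \approx 0.027188$)
$R{\left(W \right)} = \frac{1}{24}$
$m + R{\left(r \right)} = \frac{361}{13278} + \frac{1}{24} = \frac{1219}{17704}$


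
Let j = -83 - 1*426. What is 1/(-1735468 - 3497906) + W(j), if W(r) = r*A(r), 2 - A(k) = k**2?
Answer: 690131366995913/5233374 ≈ 1.3187e+8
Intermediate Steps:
A(k) = 2 - k**2
j = -509 (j = -83 - 426 = -509)
W(r) = r*(2 - r**2)
1/(-1735468 - 3497906) + W(j) = 1/(-1735468 - 3497906) - 509*(2 - 1*(-509)**2) = 1/(-5233374) - 509*(2 - 1*259081) = -1/5233374 - 509*(2 - 259081) = -1/5233374 - 509*(-259079) = -1/5233374 + 131871211 = 690131366995913/5233374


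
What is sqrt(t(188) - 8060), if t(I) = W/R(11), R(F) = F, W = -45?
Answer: I*sqrt(975755)/11 ≈ 89.8*I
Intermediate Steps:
t(I) = -45/11
sqrt(t(188) - 8060) = sqrt(-45/11 - 8060) = sqrt(-88705/11) = I*sqrt(975755)/11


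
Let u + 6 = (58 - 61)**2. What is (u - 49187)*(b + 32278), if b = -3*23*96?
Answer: -1261766336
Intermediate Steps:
b = -6624 (b = -69*96 = -6624)
u = 3 (u = -6 + (58 - 61)**2 = -6 + (-3)**2 = -6 + 9 = 3)
(u - 49187)*(b + 32278) = (3 - 49187)*(-6624 + 32278) = -49184*25654 = -1261766336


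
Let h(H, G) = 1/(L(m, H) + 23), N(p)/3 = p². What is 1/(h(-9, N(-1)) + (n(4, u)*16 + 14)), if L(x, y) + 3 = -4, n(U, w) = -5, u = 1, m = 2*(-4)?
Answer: -16/1055 ≈ -0.015166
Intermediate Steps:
m = -8
L(x, y) = -7 (L(x, y) = -3 - 4 = -7)
N(p) = 3*p²
h(H, G) = 1/16 (h(H, G) = 1/(-7 + 23) = 1/16)
1/(h(-9, N(-1)) + (n(4, u)*16 + 14)) = 1/(1/16 + (-5*16 + 14)) = 1/(1/16 + (-80 + 14)) = 1/(1/16 - 66) = 1/(-1055/16) = -16/1055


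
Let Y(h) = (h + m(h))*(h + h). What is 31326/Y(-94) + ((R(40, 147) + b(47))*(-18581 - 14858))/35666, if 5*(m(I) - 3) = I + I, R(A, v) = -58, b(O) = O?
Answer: 368022106/31701829 ≈ 11.609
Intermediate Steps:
m(I) = 3 + 2*I/5 (m(I) = 3 + (I + I)/5 = 3 + (2*I)/5 = 3 + 2*I/5)
Y(h) = 2*h*(3 + 7*h/5) (Y(h) = (h + (3 + 2*h/5))*(h + h) = (3 + 7*h/5)*(2*h) = 2*h*(3 + 7*h/5))
31326/Y(-94) + ((R(40, 147) + b(47))*(-18581 - 14858))/35666 = 31326/(((2/5)*(-94)*(15 + 7*(-94)))) + ((-58 + 47)*(-18581 - 14858))/35666 = 31326/(((2/5)*(-94)*(15 - 658))) - 11*(-33439)*(1/35666) = 31326/(((2/5)*(-94)*(-643))) + 367829*(1/35666) = 31326/(120884/5) + 21637/2098 = 31326*(5/120884) + 21637/2098 = 78315/60442 + 21637/2098 = 368022106/31701829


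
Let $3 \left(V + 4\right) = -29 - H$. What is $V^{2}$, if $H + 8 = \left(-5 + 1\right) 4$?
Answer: $\frac{289}{9} \approx 32.111$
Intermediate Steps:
$H = -24$ ($H = -8 + \left(-5 + 1\right) 4 = -8 - 16 = -24$)
$V = - \frac{17}{3}$ ($V = -4 + \frac{-29 - -24}{3} = -4 + \frac{-29 + 24}{3} = -4 + \frac{1}{3} \left(-5\right) = -4 - \frac{5}{3} = - \frac{17}{3} \approx -5.6667$)
$V^{2} = \left(- \frac{17}{3}\right)^{2} = \frac{289}{9}$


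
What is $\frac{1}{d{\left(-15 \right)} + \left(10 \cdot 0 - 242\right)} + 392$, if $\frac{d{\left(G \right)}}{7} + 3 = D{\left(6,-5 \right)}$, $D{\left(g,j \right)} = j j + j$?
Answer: $\frac{48215}{123} \approx 391.99$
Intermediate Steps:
$D{\left(g,j \right)} = j + j^{2}$ ($D{\left(g,j \right)} = j^{2} + j = j + j^{2}$)
$d{\left(G \right)} = 119$ ($d{\left(G \right)} = -21 + 7 \left(- 5 \left(1 - 5\right)\right) = -21 + 7 \left(\left(-5\right) \left(-4\right)\right) = -21 + 7 \cdot 20 = -21 + 140 = 119$)
$\frac{1}{d{\left(-15 \right)} + \left(10 \cdot 0 - 242\right)} + 392 = \frac{1}{119 + \left(10 \cdot 0 - 242\right)} + 392 = \frac{1}{119 + \left(0 - 242\right)} + 392 = \frac{1}{119 - 242} + 392 = \frac{1}{-123} + 392 = - \frac{1}{123} + 392 = \frac{48215}{123}$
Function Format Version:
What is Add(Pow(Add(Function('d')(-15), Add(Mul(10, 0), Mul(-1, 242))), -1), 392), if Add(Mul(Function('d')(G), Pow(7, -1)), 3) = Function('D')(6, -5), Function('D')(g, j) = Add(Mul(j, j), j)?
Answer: Rational(48215, 123) ≈ 391.99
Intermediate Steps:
Function('D')(g, j) = Add(j, Pow(j, 2)) (Function('D')(g, j) = Add(Pow(j, 2), j) = Add(j, Pow(j, 2)))
Function('d')(G) = 119 (Function('d')(G) = Add(-21, Mul(7, Mul(-5, Add(1, -5)))) = Add(-21, Mul(7, Mul(-5, -4))) = Add(-21, Mul(7, 20)) = Add(-21, 140) = 119)
Add(Pow(Add(Function('d')(-15), Add(Mul(10, 0), Mul(-1, 242))), -1), 392) = Add(Pow(Add(119, Add(Mul(10, 0), Mul(-1, 242))), -1), 392) = Add(Pow(Add(119, Add(0, -242)), -1), 392) = Add(Pow(Add(119, -242), -1), 392) = Add(Pow(-123, -1), 392) = Add(Rational(-1, 123), 392) = Rational(48215, 123)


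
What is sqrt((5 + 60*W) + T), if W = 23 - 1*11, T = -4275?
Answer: 5*I*sqrt(142) ≈ 59.582*I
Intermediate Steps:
W = 12 (W = 23 - 11 = 12)
sqrt((5 + 60*W) + T) = sqrt((5 + 60*12) - 4275) = sqrt((5 + 720) - 4275) = sqrt(725 - 4275) = sqrt(-3550) = 5*I*sqrt(142)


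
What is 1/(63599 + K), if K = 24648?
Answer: 1/88247 ≈ 1.1332e-5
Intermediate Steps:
1/(63599 + K) = 1/(63599 + 24648) = 1/88247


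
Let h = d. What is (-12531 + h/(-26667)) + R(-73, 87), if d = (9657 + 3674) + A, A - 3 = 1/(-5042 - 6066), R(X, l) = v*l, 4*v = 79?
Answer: -88974135280/8228251 ≈ -10813.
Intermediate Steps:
v = 79/4 (v = (¼)*79 = 79/4 ≈ 19.750)
R(X, l) = 79*l/4
A = 33323/11108 (A = 3 + 1/(-5042 - 6066) = 3 + 1/(-11108) = 3 - 1/11108 = 33323/11108 ≈ 2.9999)
d = 148114071/11108 (d = (9657 + 3674) + 33323/11108 = 13331 + 33323/11108 = 148114071/11108 ≈ 13334.)
h = 148114071/11108 ≈ 13334.
(-12531 + h/(-26667)) + R(-73, 87) = (-12531 + (148114071/11108)/(-26667)) + (79/4)*87 = (-12531 + (148114071/11108)*(-1/26667)) + 6873/4 = (-12531 - 16457119/32913004) + 6873/4 = -412449310243/32913004 + 6873/4 = -88974135280/8228251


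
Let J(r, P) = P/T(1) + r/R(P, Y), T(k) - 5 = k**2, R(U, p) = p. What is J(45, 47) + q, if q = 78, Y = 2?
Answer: 325/3 ≈ 108.33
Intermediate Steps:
T(k) = 5 + k**2
J(r, P) = r/2 + P/6 (J(r, P) = P/(5 + 1**2) + r/2 = P/(5 + 1) + r*(1/2) = P/6 + r/2 = r/2 + P/6)
J(45, 47) + q = ((1/2)*45 + (1/6)*47) + 78 = (45/2 + 47/6) + 78 = 91/3 + 78 = 325/3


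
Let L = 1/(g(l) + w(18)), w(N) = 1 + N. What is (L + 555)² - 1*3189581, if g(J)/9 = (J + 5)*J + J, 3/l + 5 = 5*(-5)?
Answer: -5400347905516/1874161 ≈ -2.8815e+6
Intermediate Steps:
l = -⅒ (l = 3/(-5 + 5*(-5)) = 3/(-5 - 25) = 3/(-30) = 3*(-1/30) = -⅒ ≈ -0.10000)
g(J) = 9*J + 9*J*(5 + J) (g(J) = 9*((J + 5)*J + J) = 9*((5 + J)*J + J) = 9*(J*(5 + J) + J) = 9*(J + J*(5 + J)) = 9*J + 9*J*(5 + J))
L = 100/1369 (L = 1/(9*(-⅒)*(6 - ⅒) + (1 + 18)) = 1/(9*(-⅒)*(59/10) + 19) = 1/(-531/100 + 19) = 1/(1369/100) = 100/1369 ≈ 0.073046)
(L + 555)² - 1*3189581 = (100/1369 + 555)² - 1*3189581 = (759895/1369)² - 3189581 = 577440411025/1874161 - 3189581 = -5400347905516/1874161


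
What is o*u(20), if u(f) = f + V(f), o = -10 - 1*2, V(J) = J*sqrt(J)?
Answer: -240 - 480*sqrt(5) ≈ -1313.3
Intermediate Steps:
V(J) = J**(3/2)
o = -12 (o = -10 - 2 = -12)
u(f) = f + f**(3/2)
o*u(20) = -12*(20 + 20**(3/2)) = -12*(20 + 40*sqrt(5)) = -240 - 480*sqrt(5)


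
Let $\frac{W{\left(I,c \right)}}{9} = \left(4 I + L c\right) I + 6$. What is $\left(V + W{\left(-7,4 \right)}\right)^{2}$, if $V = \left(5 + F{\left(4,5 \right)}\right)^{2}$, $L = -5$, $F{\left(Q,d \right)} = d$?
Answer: $10099684$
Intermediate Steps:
$W{\left(I,c \right)} = 54 + 9 I \left(- 5 c + 4 I\right)$ ($W{\left(I,c \right)} = 9 \left(\left(4 I - 5 c\right) I + 6\right) = 9 \left(\left(- 5 c + 4 I\right) I + 6\right) = 9 \left(I \left(- 5 c + 4 I\right) + 6\right) = 9 \left(6 + I \left(- 5 c + 4 I\right)\right) = 54 + 9 I \left(- 5 c + 4 I\right)$)
$V = 100$ ($V = \left(5 + 5\right)^{2} = 10^{2} = 100$)
$\left(V + W{\left(-7,4 \right)}\right)^{2} = \left(100 + \left(54 + 36 \left(-7\right)^{2} - \left(-315\right) 4\right)\right)^{2} = \left(100 + \left(54 + 36 \cdot 49 + 1260\right)\right)^{2} = \left(100 + \left(54 + 1764 + 1260\right)\right)^{2} = \left(100 + 3078\right)^{2} = 3178^{2} = 10099684$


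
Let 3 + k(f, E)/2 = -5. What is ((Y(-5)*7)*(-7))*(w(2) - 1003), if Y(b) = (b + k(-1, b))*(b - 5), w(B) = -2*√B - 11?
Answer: 10434060 + 20580*√2 ≈ 1.0463e+7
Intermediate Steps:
k(f, E) = -16 (k(f, E) = -6 + 2*(-5) = -6 - 10 = -16)
w(B) = -11 - 2*√B
Y(b) = (-16 + b)*(-5 + b) (Y(b) = (b - 16)*(b - 5) = (-16 + b)*(-5 + b))
((Y(-5)*7)*(-7))*(w(2) - 1003) = (((80 + (-5)² - 21*(-5))*7)*(-7))*((-11 - 2*√2) - 1003) = (((80 + 25 + 105)*7)*(-7))*(-1014 - 2*√2) = ((210*7)*(-7))*(-1014 - 2*√2) = (1470*(-7))*(-1014 - 2*√2) = -10290*(-1014 - 2*√2) = 10434060 + 20580*√2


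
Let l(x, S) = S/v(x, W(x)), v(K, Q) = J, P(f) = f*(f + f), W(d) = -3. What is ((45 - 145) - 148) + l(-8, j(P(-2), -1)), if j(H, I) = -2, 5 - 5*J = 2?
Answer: -754/3 ≈ -251.33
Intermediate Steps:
J = ⅗ (J = 1 - ⅕*2 = 1 - ⅖ = ⅗ ≈ 0.60000)
P(f) = 2*f² (P(f) = f*(2*f) = 2*f²)
v(K, Q) = ⅗
l(x, S) = 5*S/3 (l(x, S) = S/(⅗) = S*(5/3) = 5*S/3)
((45 - 145) - 148) + l(-8, j(P(-2), -1)) = ((45 - 145) - 148) + (5/3)*(-2) = (-100 - 148) - 10/3 = -248 - 10/3 = -754/3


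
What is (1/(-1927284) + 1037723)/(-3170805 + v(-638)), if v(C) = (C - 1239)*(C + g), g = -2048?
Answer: 1999986934331/3605595671028 ≈ 0.55469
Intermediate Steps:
v(C) = (-2048 + C)*(-1239 + C) (v(C) = (C - 1239)*(C - 2048) = (-1239 + C)*(-2048 + C) = (-2048 + C)*(-1239 + C))
(1/(-1927284) + 1037723)/(-3170805 + v(-638)) = (1/(-1927284) + 1037723)/(-3170805 + (2537472 + (-638)² - 3287*(-638))) = (-1/1927284 + 1037723)/(-3170805 + (2537472 + 407044 + 2097106)) = 1999986934331/(1927284*(-3170805 + 5041622)) = (1999986934331/1927284)/1870817 = (1999986934331/1927284)*(1/1870817) = 1999986934331/3605595671028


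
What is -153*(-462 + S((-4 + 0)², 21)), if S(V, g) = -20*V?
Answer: 119646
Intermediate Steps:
-153*(-462 + S((-4 + 0)², 21)) = -153*(-462 - 20*(-4 + 0)²) = -153*(-462 - 20*(-4)²) = -153*(-462 - 20*16) = -153*(-462 - 320) = -153*(-782) = 119646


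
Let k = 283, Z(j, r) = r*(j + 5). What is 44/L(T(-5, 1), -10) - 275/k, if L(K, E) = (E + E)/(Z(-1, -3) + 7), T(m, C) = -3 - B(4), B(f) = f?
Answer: 2838/283 ≈ 10.028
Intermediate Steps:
Z(j, r) = r*(5 + j)
T(m, C) = -7 (T(m, C) = -3 - 1*4 = -3 - 4 = -7)
L(K, E) = -2*E/5 (L(K, E) = (E + E)/(-3*(5 - 1) + 7) = (2*E)/(-3*4 + 7) = (2*E)/(-12 + 7) = (2*E)/(-5) = (2*E)*(-⅕) = -2*E/5)
44/L(T(-5, 1), -10) - 275/k = 44/((-⅖*(-10))) - 275/283 = 44/4 - 275*1/283 = 44*(¼) - 275/283 = 11 - 275/283 = 2838/283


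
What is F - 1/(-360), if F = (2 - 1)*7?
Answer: 2521/360 ≈ 7.0028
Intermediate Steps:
F = 7 (F = 1*7 = 7)
F - 1/(-360) = 7 - 1/(-360) = 7 - 1*(-1/360) = 7 + 1/360 = 2521/360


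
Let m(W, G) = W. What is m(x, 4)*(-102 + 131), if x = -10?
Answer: -290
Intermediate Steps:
m(x, 4)*(-102 + 131) = -10*(-102 + 131) = -10*29 = -290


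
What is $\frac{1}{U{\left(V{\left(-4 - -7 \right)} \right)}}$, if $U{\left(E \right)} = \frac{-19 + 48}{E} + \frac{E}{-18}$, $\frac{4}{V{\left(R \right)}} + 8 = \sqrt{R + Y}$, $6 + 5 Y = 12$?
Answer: $- \frac{112318560}{6082967041} - \frac{2810844 \sqrt{105}}{6082967041} \approx -0.023199$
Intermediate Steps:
$Y = \frac{6}{5}$ ($Y = - \frac{6}{5} + \frac{1}{5} \cdot 12 = - \frac{6}{5} + \frac{12}{5} = \frac{6}{5} \approx 1.2$)
$V{\left(R \right)} = \frac{4}{-8 + \sqrt{\frac{6}{5} + R}}$ ($V{\left(R \right)} = \frac{4}{-8 + \sqrt{R + \frac{6}{5}}} = \frac{4}{-8 + \sqrt{\frac{6}{5} + R}}$)
$U{\left(E \right)} = \frac{29}{E} - \frac{E}{18}$ ($U{\left(E \right)} = \frac{29}{E} + E \left(- \frac{1}{18}\right) = \frac{29}{E} - \frac{E}{18}$)
$\frac{1}{U{\left(V{\left(-4 - -7 \right)} \right)}} = \frac{1}{\frac{29}{20 \frac{1}{-40 + \sqrt{5} \sqrt{6 + 5 \left(-4 - -7\right)}}} - \frac{20 \frac{1}{-40 + \sqrt{5} \sqrt{6 + 5 \left(-4 - -7\right)}}}{18}} = \frac{1}{\frac{29}{20 \frac{1}{-40 + \sqrt{5} \sqrt{6 + 5 \left(-4 + 7\right)}}} - \frac{20 \frac{1}{-40 + \sqrt{5} \sqrt{6 + 5 \left(-4 + 7\right)}}}{18}} = \frac{1}{\frac{29}{20 \frac{1}{-40 + \sqrt{5} \sqrt{6 + 5 \cdot 3}}} - \frac{20 \frac{1}{-40 + \sqrt{5} \sqrt{6 + 5 \cdot 3}}}{18}} = \frac{1}{\frac{29}{20 \frac{1}{-40 + \sqrt{5} \sqrt{6 + 15}}} - \frac{20 \frac{1}{-40 + \sqrt{5} \sqrt{6 + 15}}}{18}} = \frac{1}{\frac{29}{20 \frac{1}{-40 + \sqrt{5} \sqrt{21}}} - \frac{20 \frac{1}{-40 + \sqrt{5} \sqrt{21}}}{18}} = \frac{1}{\frac{29}{20 \frac{1}{-40 + \sqrt{105}}} - \frac{20 \frac{1}{-40 + \sqrt{105}}}{18}} = \frac{1}{29 \left(-2 + \frac{\sqrt{105}}{20}\right) - \frac{10}{9 \left(-40 + \sqrt{105}\right)}} = \frac{1}{\left(-58 + \frac{29 \sqrt{105}}{20}\right) - \frac{10}{9 \left(-40 + \sqrt{105}\right)}} = \frac{1}{-58 - \frac{10}{9 \left(-40 + \sqrt{105}\right)} + \frac{29 \sqrt{105}}{20}}$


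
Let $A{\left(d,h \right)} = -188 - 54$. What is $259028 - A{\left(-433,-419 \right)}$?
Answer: $259270$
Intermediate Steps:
$A{\left(d,h \right)} = -242$
$259028 - A{\left(-433,-419 \right)} = 259028 - -242 = 259028 + 242 = 259270$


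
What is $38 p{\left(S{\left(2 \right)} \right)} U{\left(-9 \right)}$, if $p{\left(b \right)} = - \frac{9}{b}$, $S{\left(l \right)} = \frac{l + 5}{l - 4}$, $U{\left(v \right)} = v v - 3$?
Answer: $\frac{53352}{7} \approx 7621.7$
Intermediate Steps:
$U{\left(v \right)} = -3 + v^{2}$ ($U{\left(v \right)} = v^{2} - 3 = -3 + v^{2}$)
$S{\left(l \right)} = \frac{5 + l}{-4 + l}$
$38 p{\left(S{\left(2 \right)} \right)} U{\left(-9 \right)} = 38 \left(- \frac{9}{\frac{1}{-4 + 2} \left(5 + 2\right)}\right) \left(-3 + \left(-9\right)^{2}\right) = 38 \left(- \frac{9}{\frac{1}{-2} \cdot 7}\right) \left(-3 + 81\right) = 38 \left(- \frac{9}{\left(- \frac{1}{2}\right) 7}\right) 78 = 38 \left(- \frac{9}{- \frac{7}{2}}\right) 78 = 38 \left(\left(-9\right) \left(- \frac{2}{7}\right)\right) 78 = 38 \cdot \frac{18}{7} \cdot 78 = \frac{684}{7} \cdot 78 = \frac{53352}{7}$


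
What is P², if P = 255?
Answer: 65025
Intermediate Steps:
P² = 255² = 65025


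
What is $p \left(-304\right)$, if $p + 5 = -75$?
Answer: $24320$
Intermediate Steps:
$p = -80$ ($p = -5 - 75 = -80$)
$p \left(-304\right) = \left(-80\right) \left(-304\right) = 24320$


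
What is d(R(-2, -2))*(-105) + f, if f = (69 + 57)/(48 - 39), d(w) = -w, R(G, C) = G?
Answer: -196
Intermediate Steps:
f = 14 (f = 126/9 = 126*(⅑) = 14)
d(R(-2, -2))*(-105) + f = -1*(-2)*(-105) + 14 = 2*(-105) + 14 = -210 + 14 = -196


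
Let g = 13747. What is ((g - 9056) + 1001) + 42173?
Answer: 47865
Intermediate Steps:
((g - 9056) + 1001) + 42173 = ((13747 - 9056) + 1001) + 42173 = (4691 + 1001) + 42173 = 5692 + 42173 = 47865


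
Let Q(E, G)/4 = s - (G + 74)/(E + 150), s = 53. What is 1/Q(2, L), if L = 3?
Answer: 38/7979 ≈ 0.0047625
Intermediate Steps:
Q(E, G) = 212 - 4*(74 + G)/(150 + E) (Q(E, G) = 4*(53 - (G + 74)/(E + 150)) = 4*(53 - (74 + G)/(150 + E)) = 212 - 4*(74 + G)/(150 + E))
1/Q(2, L) = 1/(4*(7876 - 1*3 + 53*2)/(150 + 2)) = 1/(4*(7876 - 3 + 106)/152) = 1/(4*(1/152)*7979) = 1/(7979/38) = 38/7979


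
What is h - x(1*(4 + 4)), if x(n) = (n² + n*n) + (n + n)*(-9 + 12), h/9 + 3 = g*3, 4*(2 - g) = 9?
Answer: -839/4 ≈ -209.75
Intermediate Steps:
g = -¼ (g = 2 - ¼*9 = 2 - 9/4 = -¼ ≈ -0.25000)
h = -135/4 (h = -27 + 9*(-¼*3) = -27 + 9*(-¾) = -27 - 27/4 = -135/4 ≈ -33.750)
x(n) = 2*n² + 6*n (x(n) = (n² + n²) + (2*n)*3 = 2*n² + 6*n)
h - x(1*(4 + 4)) = -135/4 - 2*1*(4 + 4)*(3 + 1*(4 + 4)) = -135/4 - 2*1*8*(3 + 1*8) = -135/4 - 2*8*(3 + 8) = -135/4 - 2*8*11 = -135/4 - 1*176 = -135/4 - 176 = -839/4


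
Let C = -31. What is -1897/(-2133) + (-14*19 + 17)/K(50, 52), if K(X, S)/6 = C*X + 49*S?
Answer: 3609373/4257468 ≈ 0.84777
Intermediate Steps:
K(X, S) = -186*X + 294*S (K(X, S) = 6*(-31*X + 49*S) = -186*X + 294*S)
-1897/(-2133) + (-14*19 + 17)/K(50, 52) = -1897/(-2133) + (-14*19 + 17)/(-186*50 + 294*52) = -1897*(-1/2133) + (-266 + 17)/(-9300 + 15288) = 1897/2133 - 249/5988 = 1897/2133 - 249*1/5988 = 1897/2133 - 83/1996 = 3609373/4257468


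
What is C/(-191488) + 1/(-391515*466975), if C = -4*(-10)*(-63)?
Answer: 57590730870439/4376164237104000 ≈ 0.013160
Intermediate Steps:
C = -2520 (C = 40*(-63) = -2520)
C/(-191488) + 1/(-391515*466975) = -2520/(-191488) + 1/(-391515*466975) = -2520*(-1/191488) - 1/391515*1/466975 = 315/23936 - 1/182827717125 = 57590730870439/4376164237104000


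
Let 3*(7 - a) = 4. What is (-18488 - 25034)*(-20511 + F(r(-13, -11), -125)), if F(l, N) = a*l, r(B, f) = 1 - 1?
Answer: 892679742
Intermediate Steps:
a = 17/3 (a = 7 - 1/3*4 = 7 - 4/3 = 17/3 ≈ 5.6667)
r(B, f) = 0
F(l, N) = 17*l/3
(-18488 - 25034)*(-20511 + F(r(-13, -11), -125)) = (-18488 - 25034)*(-20511 + (17/3)*0) = -43522*(-20511 + 0) = -43522*(-20511) = 892679742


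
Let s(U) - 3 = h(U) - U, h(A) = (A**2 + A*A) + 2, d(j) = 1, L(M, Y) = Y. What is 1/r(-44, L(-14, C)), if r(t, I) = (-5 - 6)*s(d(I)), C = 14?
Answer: -1/66 ≈ -0.015152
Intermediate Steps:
h(A) = 2 + 2*A**2 (h(A) = (A**2 + A**2) + 2 = 2*A**2 + 2 = 2 + 2*A**2)
s(U) = 5 - U + 2*U**2 (s(U) = 3 + ((2 + 2*U**2) - U) = 3 + (2 - U + 2*U**2) = 5 - U + 2*U**2)
r(t, I) = -66 (r(t, I) = (-5 - 6)*(5 - 1*1 + 2*1**2) = -11*(5 - 1 + 2*1) = -11*(5 - 1 + 2) = -11*6 = -66)
1/r(-44, L(-14, C)) = 1/(-66) = -1/66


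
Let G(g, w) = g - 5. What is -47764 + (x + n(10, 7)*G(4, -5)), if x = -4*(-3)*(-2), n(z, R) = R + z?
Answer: -47805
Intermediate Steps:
x = -24 (x = 12*(-2) = -24)
G(g, w) = -5 + g
-47764 + (x + n(10, 7)*G(4, -5)) = -47764 + (-24 + (7 + 10)*(-5 + 4)) = -47764 + (-24 + 17*(-1)) = -47764 + (-24 - 17) = -47764 - 41 = -47805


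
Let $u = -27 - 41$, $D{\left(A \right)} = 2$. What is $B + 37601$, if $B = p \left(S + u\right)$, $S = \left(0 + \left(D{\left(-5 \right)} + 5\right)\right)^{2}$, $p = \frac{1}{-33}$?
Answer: $\frac{1240852}{33} \approx 37602.0$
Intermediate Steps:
$p = - \frac{1}{33} \approx -0.030303$
$u = -68$ ($u = -27 - 41 = -68$)
$S = 49$ ($S = \left(0 + \left(2 + 5\right)\right)^{2} = \left(0 + 7\right)^{2} = 7^{2} = 49$)
$B = \frac{19}{33}$ ($B = - \frac{49 - 68}{33} = \left(- \frac{1}{33}\right) \left(-19\right) = \frac{19}{33} \approx 0.57576$)
$B + 37601 = \frac{19}{33} + 37601 = \frac{1240852}{33}$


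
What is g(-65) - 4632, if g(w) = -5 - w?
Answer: -4572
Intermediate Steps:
g(-65) - 4632 = (-5 - 1*(-65)) - 4632 = (-5 + 65) - 4632 = 60 - 4632 = -4572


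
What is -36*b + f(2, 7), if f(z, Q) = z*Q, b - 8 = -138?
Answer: 4694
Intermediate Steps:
b = -130 (b = 8 - 138 = -130)
f(z, Q) = Q*z
-36*b + f(2, 7) = -36*(-130) + 7*2 = 4680 + 14 = 4694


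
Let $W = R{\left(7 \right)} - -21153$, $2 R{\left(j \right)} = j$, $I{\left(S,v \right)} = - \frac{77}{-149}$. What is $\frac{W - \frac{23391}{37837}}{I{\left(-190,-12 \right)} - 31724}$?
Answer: $- \frac{238541579651}{357695787526} \approx -0.66688$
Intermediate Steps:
$I{\left(S,v \right)} = \frac{77}{149}$ ($I{\left(S,v \right)} = \left(-77\right) \left(- \frac{1}{149}\right) = \frac{77}{149}$)
$R{\left(j \right)} = \frac{j}{2}$
$W = \frac{42313}{2}$ ($W = \frac{1}{2} \cdot 7 - -21153 = \frac{7}{2} + 21153 = \frac{42313}{2} \approx 21157.0$)
$\frac{W - \frac{23391}{37837}}{I{\left(-190,-12 \right)} - 31724} = \frac{\frac{42313}{2} - \frac{23391}{37837}}{\frac{77}{149} - 31724} = \frac{\frac{42313}{2} - \frac{23391}{37837}}{- \frac{4726799}{149}} = \left(\frac{42313}{2} - \frac{23391}{37837}\right) \left(- \frac{149}{4726799}\right) = \frac{1600950199}{75674} \left(- \frac{149}{4726799}\right) = - \frac{238541579651}{357695787526}$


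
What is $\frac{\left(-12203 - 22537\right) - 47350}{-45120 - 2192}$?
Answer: $\frac{41045}{23656} \approx 1.7351$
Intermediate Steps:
$\frac{\left(-12203 - 22537\right) - 47350}{-45120 - 2192} = \frac{\left(-12203 - 22537\right) - 47350}{-47312} = \left(-34740 - 47350\right) \left(- \frac{1}{47312}\right) = \left(-82090\right) \left(- \frac{1}{47312}\right) = \frac{41045}{23656}$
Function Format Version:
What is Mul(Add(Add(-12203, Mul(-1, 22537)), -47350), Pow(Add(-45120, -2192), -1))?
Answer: Rational(41045, 23656) ≈ 1.7351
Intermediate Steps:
Mul(Add(Add(-12203, Mul(-1, 22537)), -47350), Pow(Add(-45120, -2192), -1)) = Mul(Add(Add(-12203, -22537), -47350), Pow(-47312, -1)) = Mul(Add(-34740, -47350), Rational(-1, 47312)) = Mul(-82090, Rational(-1, 47312)) = Rational(41045, 23656)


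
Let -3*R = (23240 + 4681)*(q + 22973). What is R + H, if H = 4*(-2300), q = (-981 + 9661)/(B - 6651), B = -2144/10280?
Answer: -1827364301574933/8546803 ≈ -2.1381e+8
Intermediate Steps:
B = -268/1285 (B = -2144*1/10280 = -268/1285 ≈ -0.20856)
q = -11153800/8546803 (q = (-981 + 9661)/(-268/1285 - 6651) = 8680/(-8546803/1285) = 8680*(-1285/8546803) = -11153800/8546803 ≈ -1.3050)
R = -1827285670987333/8546803 (R = -(23240 + 4681)*(-11153800/8546803 + 22973)/3 = -9307*196334551519/8546803 = -⅓*5481857012961999/8546803 = -1827285670987333/8546803 ≈ -2.1380e+8)
H = -9200
R + H = -1827285670987333/8546803 - 9200 = -1827364301574933/8546803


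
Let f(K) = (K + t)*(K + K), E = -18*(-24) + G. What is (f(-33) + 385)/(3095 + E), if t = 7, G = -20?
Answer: 2101/3507 ≈ 0.59909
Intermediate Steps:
E = 412 (E = -18*(-24) - 20 = 432 - 20 = 412)
f(K) = 2*K*(7 + K) (f(K) = (K + 7)*(K + K) = (7 + K)*(2*K) = 2*K*(7 + K))
(f(-33) + 385)/(3095 + E) = (2*(-33)*(7 - 33) + 385)/(3095 + 412) = (2*(-33)*(-26) + 385)/3507 = (1716 + 385)*(1/3507) = 2101*(1/3507) = 2101/3507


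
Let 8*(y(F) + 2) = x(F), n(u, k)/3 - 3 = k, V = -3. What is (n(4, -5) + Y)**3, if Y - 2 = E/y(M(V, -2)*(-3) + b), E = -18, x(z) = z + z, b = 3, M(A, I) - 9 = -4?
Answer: -8/125 ≈ -0.064000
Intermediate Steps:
M(A, I) = 5 (M(A, I) = 9 - 4 = 5)
n(u, k) = 9 + 3*k
x(z) = 2*z
y(F) = -2 + F/4 (y(F) = -2 + (2*F)/8 = -2 + F/4)
Y = 28/5 (Y = 2 - 18/(-2 + (5*(-3) + 3)/4) = 2 - 18/(-2 + (-15 + 3)/4) = 2 - 18/(-2 + (1/4)*(-12)) = 2 - 18/(-2 - 3) = 2 - 18/(-5) = 2 - 18*(-1/5) = 2 + 18/5 = 28/5 ≈ 5.6000)
(n(4, -5) + Y)**3 = ((9 + 3*(-5)) + 28/5)**3 = ((9 - 15) + 28/5)**3 = (-6 + 28/5)**3 = (-2/5)**3 = -8/125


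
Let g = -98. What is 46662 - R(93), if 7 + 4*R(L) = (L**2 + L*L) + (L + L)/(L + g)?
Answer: 846971/20 ≈ 42349.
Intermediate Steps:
R(L) = -7/4 + L**2/2 + L/(2*(-98 + L)) (R(L) = -7/4 + ((L**2 + L*L) + (L + L)/(L - 98))/4 = -7/4 + ((L**2 + L**2) + (2*L)/(-98 + L))/4 = -7/4 + (2*L**2 + 2*L/(-98 + L))/4 = -7/4 + (L**2/2 + L/(2*(-98 + L))) = -7/4 + L**2/2 + L/(2*(-98 + L)))
46662 - R(93) = 46662 - (686 - 196*93**2 - 5*93 + 2*93**3)/(4*(-98 + 93)) = 46662 - (686 - 196*8649 - 465 + 2*804357)/(4*(-5)) = 46662 - (-1)*(686 - 1695204 - 465 + 1608714)/(4*5) = 46662 - (-1)*(-86269)/(4*5) = 46662 - 1*86269/20 = 46662 - 86269/20 = 846971/20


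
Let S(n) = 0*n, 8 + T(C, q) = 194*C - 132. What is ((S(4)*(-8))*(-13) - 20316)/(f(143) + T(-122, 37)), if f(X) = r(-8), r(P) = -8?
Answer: 5079/5954 ≈ 0.85304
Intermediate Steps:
T(C, q) = -140 + 194*C (T(C, q) = -8 + (194*C - 132) = -8 + (-132 + 194*C) = -140 + 194*C)
S(n) = 0
f(X) = -8
((S(4)*(-8))*(-13) - 20316)/(f(143) + T(-122, 37)) = ((0*(-8))*(-13) - 20316)/(-8 + (-140 + 194*(-122))) = (0*(-13) - 20316)/(-8 + (-140 - 23668)) = (0 - 20316)/(-8 - 23808) = -20316/(-23816) = -20316*(-1/23816) = 5079/5954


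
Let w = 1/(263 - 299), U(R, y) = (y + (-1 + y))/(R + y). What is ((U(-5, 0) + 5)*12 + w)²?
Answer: 126045529/32400 ≈ 3890.3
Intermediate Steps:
U(R, y) = (-1 + 2*y)/(R + y)
w = -1/36 (w = 1/(-36) = -1/36 ≈ -0.027778)
((U(-5, 0) + 5)*12 + w)² = (((-1 + 2*0)/(-5 + 0) + 5)*12 - 1/36)² = (((-1 + 0)/(-5) + 5)*12 - 1/36)² = ((-⅕*(-1) + 5)*12 - 1/36)² = ((⅕ + 5)*12 - 1/36)² = ((26/5)*12 - 1/36)² = (312/5 - 1/36)² = (11227/180)² = 126045529/32400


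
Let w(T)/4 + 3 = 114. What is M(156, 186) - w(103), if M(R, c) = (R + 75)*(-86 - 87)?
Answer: -40407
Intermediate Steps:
w(T) = 444 (w(T) = -12 + 4*114 = -12 + 456 = 444)
M(R, c) = -12975 - 173*R (M(R, c) = (75 + R)*(-173) = -12975 - 173*R)
M(156, 186) - w(103) = (-12975 - 173*156) - 1*444 = (-12975 - 26988) - 444 = -39963 - 444 = -40407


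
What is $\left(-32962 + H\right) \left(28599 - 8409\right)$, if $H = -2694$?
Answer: $-719894640$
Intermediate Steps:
$\left(-32962 + H\right) \left(28599 - 8409\right) = \left(-32962 - 2694\right) \left(28599 - 8409\right) = \left(-35656\right) 20190 = -719894640$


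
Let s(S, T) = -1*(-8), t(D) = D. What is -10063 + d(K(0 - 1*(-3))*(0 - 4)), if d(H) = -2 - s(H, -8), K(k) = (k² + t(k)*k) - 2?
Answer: -10073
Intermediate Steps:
s(S, T) = 8
K(k) = -2 + 2*k² (K(k) = (k² + k*k) - 2 = (k² + k²) - 2 = 2*k² - 2 = -2 + 2*k²)
d(H) = -10 (d(H) = -2 - 1*8 = -2 - 8 = -10)
-10063 + d(K(0 - 1*(-3))*(0 - 4)) = -10063 - 10 = -10073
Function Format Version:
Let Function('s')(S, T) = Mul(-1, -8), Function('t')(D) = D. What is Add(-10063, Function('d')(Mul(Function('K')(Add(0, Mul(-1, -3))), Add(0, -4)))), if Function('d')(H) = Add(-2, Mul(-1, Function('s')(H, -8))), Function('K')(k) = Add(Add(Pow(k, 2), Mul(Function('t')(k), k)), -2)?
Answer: -10073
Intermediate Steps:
Function('s')(S, T) = 8
Function('K')(k) = Add(-2, Mul(2, Pow(k, 2))) (Function('K')(k) = Add(Add(Pow(k, 2), Mul(k, k)), -2) = Add(Add(Pow(k, 2), Pow(k, 2)), -2) = Add(Mul(2, Pow(k, 2)), -2) = Add(-2, Mul(2, Pow(k, 2))))
Function('d')(H) = -10 (Function('d')(H) = Add(-2, Mul(-1, 8)) = Add(-2, -8) = -10)
Add(-10063, Function('d')(Mul(Function('K')(Add(0, Mul(-1, -3))), Add(0, -4)))) = Add(-10063, -10) = -10073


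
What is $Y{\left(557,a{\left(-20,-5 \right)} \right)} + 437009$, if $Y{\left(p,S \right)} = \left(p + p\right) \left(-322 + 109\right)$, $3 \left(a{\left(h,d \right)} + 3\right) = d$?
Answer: $199727$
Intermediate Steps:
$a{\left(h,d \right)} = -3 + \frac{d}{3}$
$Y{\left(p,S \right)} = - 426 p$ ($Y{\left(p,S \right)} = 2 p \left(-213\right) = - 426 p$)
$Y{\left(557,a{\left(-20,-5 \right)} \right)} + 437009 = \left(-426\right) 557 + 437009 = -237282 + 437009 = 199727$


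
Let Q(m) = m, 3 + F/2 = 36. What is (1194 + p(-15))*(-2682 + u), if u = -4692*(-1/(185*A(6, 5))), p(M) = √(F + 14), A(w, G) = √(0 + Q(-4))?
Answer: -12*(597 + 2*√5)*(82695 + 391*I)/185 ≈ -3.2263e+6 - 15255.0*I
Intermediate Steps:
F = 66 (F = -6 + 2*36 = -6 + 72 = 66)
A(w, G) = 2*I (A(w, G) = √(0 - 4) = √(-4) = 2*I)
p(M) = 4*√5 (p(M) = √(66 + 14) = √80 = 4*√5)
u = -2346*I/185 (u = -4692*I/370 = -2346*I/185 ≈ -12.681*I)
(1194 + p(-15))*(-2682 + u) = (1194 + 4*√5)*(-2682 - 2346*I/185) = (-2682 - 2346*I/185)*(1194 + 4*√5)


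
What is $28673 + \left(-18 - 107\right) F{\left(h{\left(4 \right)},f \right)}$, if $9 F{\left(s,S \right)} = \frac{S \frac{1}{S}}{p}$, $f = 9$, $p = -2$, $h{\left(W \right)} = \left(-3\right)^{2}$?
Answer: $\frac{516239}{18} \approx 28680.0$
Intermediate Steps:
$h{\left(W \right)} = 9$
$F{\left(s,S \right)} = - \frac{1}{18}$ ($F{\left(s,S \right)} = \frac{\frac{S}{S} \frac{1}{-2}}{9} = \frac{1 \left(- \frac{1}{2}\right)}{9} = \frac{1}{9} \left(- \frac{1}{2}\right) = - \frac{1}{18}$)
$28673 + \left(-18 - 107\right) F{\left(h{\left(4 \right)},f \right)} = 28673 + \left(-18 - 107\right) \left(- \frac{1}{18}\right) = 28673 - - \frac{125}{18} = 28673 + \frac{125}{18} = \frac{516239}{18}$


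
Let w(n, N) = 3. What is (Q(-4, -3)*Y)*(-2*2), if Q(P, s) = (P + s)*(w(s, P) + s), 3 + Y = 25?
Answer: 0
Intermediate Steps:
Y = 22 (Y = -3 + 25 = 22)
Q(P, s) = (3 + s)*(P + s) (Q(P, s) = (P + s)*(3 + s) = (3 + s)*(P + s))
(Q(-4, -3)*Y)*(-2*2) = (((-3)² + 3*(-4) + 3*(-3) - 4*(-3))*22)*(-2*2) = ((9 - 12 - 9 + 12)*22)*(-4) = (0*22)*(-4) = 0*(-4) = 0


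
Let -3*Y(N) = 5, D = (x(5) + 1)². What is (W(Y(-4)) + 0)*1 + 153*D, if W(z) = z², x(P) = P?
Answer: 49597/9 ≈ 5510.8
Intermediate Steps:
D = 36 (D = (5 + 1)² = 6² = 36)
Y(N) = -5/3 (Y(N) = -⅓*5 = -5/3)
(W(Y(-4)) + 0)*1 + 153*D = ((-5/3)² + 0)*1 + 153*36 = (25/9 + 0)*1 + 5508 = (25/9)*1 + 5508 = 25/9 + 5508 = 49597/9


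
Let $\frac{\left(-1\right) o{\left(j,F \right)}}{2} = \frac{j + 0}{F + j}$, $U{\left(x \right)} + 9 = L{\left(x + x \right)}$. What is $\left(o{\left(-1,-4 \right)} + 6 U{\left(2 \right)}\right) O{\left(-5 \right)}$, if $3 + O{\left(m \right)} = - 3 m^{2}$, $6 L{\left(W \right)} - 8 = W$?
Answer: $\frac{16536}{5} \approx 3307.2$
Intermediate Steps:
$L{\left(W \right)} = \frac{4}{3} + \frac{W}{6}$
$O{\left(m \right)} = -3 - 3 m^{2}$
$U{\left(x \right)} = - \frac{23}{3} + \frac{x}{3}$ ($U{\left(x \right)} = -9 + \left(\frac{4}{3} + \frac{x + x}{6}\right) = -9 + \left(\frac{4}{3} + \frac{2 x}{6}\right) = -9 + \left(\frac{4}{3} + \frac{x}{3}\right) = - \frac{23}{3} + \frac{x}{3}$)
$o{\left(j,F \right)} = - \frac{2 j}{F + j}$ ($o{\left(j,F \right)} = - 2 \frac{j + 0}{F + j} = - 2 \frac{j}{F + j} = - \frac{2 j}{F + j}$)
$\left(o{\left(-1,-4 \right)} + 6 U{\left(2 \right)}\right) O{\left(-5 \right)} = \left(\left(-2\right) \left(-1\right) \frac{1}{-4 - 1} + 6 \left(- \frac{23}{3} + \frac{1}{3} \cdot 2\right)\right) \left(-3 - 3 \left(-5\right)^{2}\right) = \left(\left(-2\right) \left(-1\right) \frac{1}{-5} + 6 \left(- \frac{23}{3} + \frac{2}{3}\right)\right) \left(-3 - 75\right) = \left(\left(-2\right) \left(-1\right) \left(- \frac{1}{5}\right) + 6 \left(-7\right)\right) \left(-3 - 75\right) = \left(- \frac{2}{5} - 42\right) \left(-78\right) = \left(- \frac{212}{5}\right) \left(-78\right) = \frac{16536}{5}$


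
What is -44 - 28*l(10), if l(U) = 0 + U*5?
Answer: -1444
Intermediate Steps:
l(U) = 5*U (l(U) = 0 + 5*U = 5*U)
-44 - 28*l(10) = -44 - 140*10 = -44 - 28*50 = -44 - 1400 = -1444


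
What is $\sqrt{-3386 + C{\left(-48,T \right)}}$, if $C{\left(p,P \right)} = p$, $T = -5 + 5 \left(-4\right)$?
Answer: $i \sqrt{3434} \approx 58.6 i$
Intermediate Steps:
$T = -25$ ($T = -5 - 20 = -25$)
$\sqrt{-3386 + C{\left(-48,T \right)}} = \sqrt{-3386 - 48} = \sqrt{-3434} = i \sqrt{3434}$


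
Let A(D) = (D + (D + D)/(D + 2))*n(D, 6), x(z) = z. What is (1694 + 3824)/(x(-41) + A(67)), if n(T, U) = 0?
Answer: -5518/41 ≈ -134.59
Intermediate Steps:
A(D) = 0 (A(D) = (D + (D + D)/(D + 2))*0 = (D + (2*D)/(2 + D))*0 = (D + 2*D/(2 + D))*0 = 0)
(1694 + 3824)/(x(-41) + A(67)) = (1694 + 3824)/(-41 + 0) = 5518/(-41) = 5518*(-1/41) = -5518/41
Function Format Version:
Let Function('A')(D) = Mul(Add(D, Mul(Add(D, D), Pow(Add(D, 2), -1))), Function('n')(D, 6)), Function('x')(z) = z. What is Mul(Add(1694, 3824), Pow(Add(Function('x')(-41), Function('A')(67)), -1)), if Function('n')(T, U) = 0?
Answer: Rational(-5518, 41) ≈ -134.59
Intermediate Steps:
Function('A')(D) = 0 (Function('A')(D) = Mul(Add(D, Mul(Add(D, D), Pow(Add(D, 2), -1))), 0) = Mul(Add(D, Mul(Mul(2, D), Pow(Add(2, D), -1))), 0) = Mul(Add(D, Mul(2, D, Pow(Add(2, D), -1))), 0) = 0)
Mul(Add(1694, 3824), Pow(Add(Function('x')(-41), Function('A')(67)), -1)) = Mul(Add(1694, 3824), Pow(Add(-41, 0), -1)) = Mul(5518, Pow(-41, -1)) = Mul(5518, Rational(-1, 41)) = Rational(-5518, 41)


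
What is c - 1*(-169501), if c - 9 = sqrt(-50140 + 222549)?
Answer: 169510 + sqrt(172409) ≈ 1.6993e+5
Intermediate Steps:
c = 9 + sqrt(172409) (c = 9 + sqrt(-50140 + 222549) = 9 + sqrt(172409) ≈ 424.22)
c - 1*(-169501) = (9 + sqrt(172409)) - 1*(-169501) = (9 + sqrt(172409)) + 169501 = 169510 + sqrt(172409)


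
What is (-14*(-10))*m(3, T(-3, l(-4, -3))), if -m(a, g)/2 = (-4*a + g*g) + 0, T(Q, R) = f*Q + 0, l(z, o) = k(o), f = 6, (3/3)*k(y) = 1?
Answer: -87360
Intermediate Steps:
k(y) = 1
l(z, o) = 1
T(Q, R) = 6*Q (T(Q, R) = 6*Q + 0 = 6*Q)
m(a, g) = -2*g² + 8*a (m(a, g) = -2*((-4*a + g*g) + 0) = -2*((-4*a + g²) + 0) = -2*((g² - 4*a) + 0) = -2*(g² - 4*a) = -2*g² + 8*a)
(-14*(-10))*m(3, T(-3, l(-4, -3))) = (-14*(-10))*(-2*(6*(-3))² + 8*3) = 140*(-2*(-18)² + 24) = 140*(-2*324 + 24) = 140*(-648 + 24) = 140*(-624) = -87360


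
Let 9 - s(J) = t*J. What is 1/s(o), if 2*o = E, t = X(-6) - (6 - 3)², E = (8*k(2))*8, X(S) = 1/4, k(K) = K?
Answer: 1/569 ≈ 0.0017575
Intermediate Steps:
X(S) = ¼
E = 128 (E = (8*2)*8 = 16*8 = 128)
t = -35/4 (t = ¼ - (6 - 3)² = ¼ - 1*3² = ¼ - 1*9 = ¼ - 9 = -35/4 ≈ -8.7500)
o = 64 (o = (½)*128 = 64)
s(J) = 9 + 35*J/4 (s(J) = 9 - (-35)*J/4 = 9 + 35*J/4)
1/s(o) = 1/(9 + (35/4)*64) = 1/(9 + 560) = 1/569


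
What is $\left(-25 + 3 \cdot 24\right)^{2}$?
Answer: $2209$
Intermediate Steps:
$\left(-25 + 3 \cdot 24\right)^{2} = \left(-25 + 72\right)^{2} = 47^{2} = 2209$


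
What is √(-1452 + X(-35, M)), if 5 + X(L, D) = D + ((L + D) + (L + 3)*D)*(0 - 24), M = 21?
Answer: 34*√13 ≈ 122.59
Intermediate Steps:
X(L, D) = -5 - 24*L - 23*D - 24*D*(3 + L) (X(L, D) = -5 + (D + ((L + D) + (L + 3)*D)*(0 - 24)) = -5 + (D + ((D + L) + (3 + L)*D)*(-24)) = -5 + (D + ((D + L) + D*(3 + L))*(-24)) = -5 + (D + (D + L + D*(3 + L))*(-24)) = -5 + (D + (-24*D - 24*L - 24*D*(3 + L))) = -5 + (-24*L - 23*D - 24*D*(3 + L)) = -5 - 24*L - 23*D - 24*D*(3 + L))
√(-1452 + X(-35, M)) = √(-1452 + (-5 - 95*21 - 24*(-35) - 24*21*(-35))) = √(-1452 + (-5 - 1995 + 840 + 17640)) = √(-1452 + 16480) = √15028 = 34*√13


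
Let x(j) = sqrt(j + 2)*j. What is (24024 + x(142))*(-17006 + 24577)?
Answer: 194786688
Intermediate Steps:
x(j) = j*sqrt(2 + j) (x(j) = sqrt(2 + j)*j = j*sqrt(2 + j))
(24024 + x(142))*(-17006 + 24577) = (24024 + 142*sqrt(2 + 142))*(-17006 + 24577) = (24024 + 142*sqrt(144))*7571 = (24024 + 142*12)*7571 = (24024 + 1704)*7571 = 25728*7571 = 194786688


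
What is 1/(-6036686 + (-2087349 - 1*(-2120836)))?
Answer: -1/6003199 ≈ -1.6658e-7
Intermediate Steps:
1/(-6036686 + (-2087349 - 1*(-2120836))) = 1/(-6036686 + (-2087349 + 2120836)) = 1/(-6036686 + 33487) = 1/(-6003199) = -1/6003199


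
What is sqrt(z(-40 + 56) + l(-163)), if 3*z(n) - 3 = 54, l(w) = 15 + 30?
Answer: 8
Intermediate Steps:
l(w) = 45
z(n) = 19 (z(n) = 1 + (1/3)*54 = 1 + 18 = 19)
sqrt(z(-40 + 56) + l(-163)) = sqrt(19 + 45) = sqrt(64) = 8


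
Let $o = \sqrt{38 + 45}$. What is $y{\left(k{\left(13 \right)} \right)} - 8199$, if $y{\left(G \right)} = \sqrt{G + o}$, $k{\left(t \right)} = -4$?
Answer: $-8199 + \sqrt{-4 + \sqrt{83}} \approx -8196.7$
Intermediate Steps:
$o = \sqrt{83} \approx 9.1104$
$y{\left(G \right)} = \sqrt{G + \sqrt{83}}$
$y{\left(k{\left(13 \right)} \right)} - 8199 = \sqrt{-4 + \sqrt{83}} - 8199 = -8199 + \sqrt{-4 + \sqrt{83}}$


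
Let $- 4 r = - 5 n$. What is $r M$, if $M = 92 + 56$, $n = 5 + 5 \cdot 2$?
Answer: $2775$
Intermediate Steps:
$n = 15$ ($n = 5 + 10 = 15$)
$M = 148$
$r = \frac{75}{4}$ ($r = - \frac{\left(-5\right) 15}{4} = \left(- \frac{1}{4}\right) \left(-75\right) = \frac{75}{4} \approx 18.75$)
$r M = \frac{75}{4} \cdot 148 = 2775$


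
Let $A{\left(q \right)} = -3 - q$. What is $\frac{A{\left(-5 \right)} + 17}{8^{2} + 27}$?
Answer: $\frac{19}{91} \approx 0.20879$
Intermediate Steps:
$\frac{A{\left(-5 \right)} + 17}{8^{2} + 27} = \frac{\left(-3 - -5\right) + 17}{8^{2} + 27} = \frac{\left(-3 + 5\right) + 17}{64 + 27} = \frac{2 + 17}{91} = 19 \cdot \frac{1}{91} = \frac{19}{91}$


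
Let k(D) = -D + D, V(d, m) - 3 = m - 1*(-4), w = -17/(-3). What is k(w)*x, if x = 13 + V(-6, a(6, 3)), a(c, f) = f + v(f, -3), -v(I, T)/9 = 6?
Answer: 0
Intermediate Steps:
v(I, T) = -54 (v(I, T) = -9*6 = -54)
w = 17/3 (w = -17*(-⅓) = 17/3 ≈ 5.6667)
a(c, f) = -54 + f (a(c, f) = f - 54 = -54 + f)
V(d, m) = 7 + m (V(d, m) = 3 + (m - 1*(-4)) = 3 + (m + 4) = 3 + (4 + m) = 7 + m)
k(D) = 0
x = -31 (x = 13 + (7 + (-54 + 3)) = 13 + (7 - 51) = 13 - 44 = -31)
k(w)*x = 0*(-31) = 0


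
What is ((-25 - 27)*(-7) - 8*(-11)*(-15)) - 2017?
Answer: -2973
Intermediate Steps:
((-25 - 27)*(-7) - 8*(-11)*(-15)) - 2017 = (-52*(-7) + 88*(-15)) - 2017 = (364 - 1320) - 2017 = -956 - 2017 = -2973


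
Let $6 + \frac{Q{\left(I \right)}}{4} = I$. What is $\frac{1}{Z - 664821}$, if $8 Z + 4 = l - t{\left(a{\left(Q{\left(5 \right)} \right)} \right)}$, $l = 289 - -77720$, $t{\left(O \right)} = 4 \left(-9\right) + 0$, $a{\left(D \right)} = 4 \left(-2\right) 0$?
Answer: $- \frac{8}{5240527} \approx -1.5266 \cdot 10^{-6}$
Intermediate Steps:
$Q{\left(I \right)} = -24 + 4 I$
$a{\left(D \right)} = 0$ ($a{\left(D \right)} = \left(-8\right) 0 = 0$)
$t{\left(O \right)} = -36$ ($t{\left(O \right)} = -36 + 0 = -36$)
$l = 78009$ ($l = 289 + 77720 = 78009$)
$Z = \frac{78041}{8}$ ($Z = - \frac{1}{2} + \frac{78009 - -36}{8} = - \frac{1}{2} + \frac{78009 + 36}{8} = - \frac{1}{2} + \frac{1}{8} \cdot 78045 = - \frac{1}{2} + \frac{78045}{8} = \frac{78041}{8} \approx 9755.1$)
$\frac{1}{Z - 664821} = \frac{1}{\frac{78041}{8} - 664821} = \frac{1}{- \frac{5240527}{8}} = - \frac{8}{5240527}$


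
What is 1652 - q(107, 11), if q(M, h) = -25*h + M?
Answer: 1820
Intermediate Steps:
q(M, h) = M - 25*h
1652 - q(107, 11) = 1652 - (107 - 25*11) = 1652 - (107 - 275) = 1652 - 1*(-168) = 1652 + 168 = 1820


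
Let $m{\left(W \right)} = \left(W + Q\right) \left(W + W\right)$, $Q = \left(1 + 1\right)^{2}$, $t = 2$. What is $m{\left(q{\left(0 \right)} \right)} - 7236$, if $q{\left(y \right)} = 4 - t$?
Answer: $-7212$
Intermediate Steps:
$Q = 4$ ($Q = 2^{2} = 4$)
$q{\left(y \right)} = 2$ ($q{\left(y \right)} = 4 - 2 = 2$)
$m{\left(W \right)} = 2 W \left(4 + W\right)$ ($m{\left(W \right)} = \left(W + 4\right) \left(W + W\right) = \left(4 + W\right) 2 W = 2 W \left(4 + W\right)$)
$m{\left(q{\left(0 \right)} \right)} - 7236 = 2 \cdot 2 \left(4 + 2\right) - 7236 = 2 \cdot 2 \cdot 6 - 7236 = 24 - 7236 = -7212$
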